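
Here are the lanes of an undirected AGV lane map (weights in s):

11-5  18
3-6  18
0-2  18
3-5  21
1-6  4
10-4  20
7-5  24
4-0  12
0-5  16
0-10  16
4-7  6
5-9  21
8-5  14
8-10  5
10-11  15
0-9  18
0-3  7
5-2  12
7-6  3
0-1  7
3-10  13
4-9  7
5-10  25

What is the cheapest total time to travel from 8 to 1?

28 s

Compare a few routes:
8 - 10 - 0 - 1: 5+16+7 = 28
8 - 10 - 3 - 0 - 1: 5+13+7+7 = 32
8 - 5 - 0 - 1: 14+16+7 = 37
The minimum is 28 s via 8 - 10 - 0 - 1.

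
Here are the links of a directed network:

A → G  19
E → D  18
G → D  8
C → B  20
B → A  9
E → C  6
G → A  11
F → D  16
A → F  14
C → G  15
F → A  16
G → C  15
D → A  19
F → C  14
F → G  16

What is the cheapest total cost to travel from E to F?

Candidate routes:
E → D → A → F: 18+19+14 = 51
E → C → B → A → F: 6+20+9+14 = 49
E → C → G → D → A → F: 6+15+8+19+14 = 62
E → C → G → A → F: 6+15+11+14 = 46
The minimum is 46 via E → C → G → A → F.

46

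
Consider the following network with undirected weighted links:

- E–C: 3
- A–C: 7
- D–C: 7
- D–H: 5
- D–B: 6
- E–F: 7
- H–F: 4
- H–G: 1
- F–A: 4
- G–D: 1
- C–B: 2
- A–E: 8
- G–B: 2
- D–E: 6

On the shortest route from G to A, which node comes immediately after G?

H

Compare a few routes:
G–H–F–A: 1+4+4 = 9
G–D–H–F–A: 1+5+4+4 = 14
G–B–C–E–A: 2+2+3+8 = 15
G–B–C–A: 2+2+7 = 11
Cheapest is G–H–F–A at 9.
So from G the first move is to H.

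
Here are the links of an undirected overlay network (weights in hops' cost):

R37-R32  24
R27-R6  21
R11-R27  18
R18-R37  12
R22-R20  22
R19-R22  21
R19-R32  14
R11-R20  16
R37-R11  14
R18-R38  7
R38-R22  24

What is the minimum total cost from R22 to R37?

Shortest distances from R22:
R22: 0
R19: 21  (via R22)
R20: 22  (via R22)
R38: 24  (via R22)
R18: 31  (via R38)
R32: 35  (via R19)
R11: 38  (via R20)
R37: 43  (via R18)
Shortest route: R22–R38–R18–R37 = 43 hops' cost.

43 hops' cost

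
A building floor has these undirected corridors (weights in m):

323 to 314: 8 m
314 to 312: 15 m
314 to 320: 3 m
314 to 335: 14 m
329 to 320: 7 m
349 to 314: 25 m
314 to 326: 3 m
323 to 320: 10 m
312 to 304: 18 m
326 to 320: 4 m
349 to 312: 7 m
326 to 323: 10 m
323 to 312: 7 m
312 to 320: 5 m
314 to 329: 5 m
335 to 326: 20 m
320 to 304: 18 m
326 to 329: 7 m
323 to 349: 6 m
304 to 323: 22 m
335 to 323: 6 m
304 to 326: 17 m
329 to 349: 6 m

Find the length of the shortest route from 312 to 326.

9 m

Enumerating some paths:
312 → 320 → 326: 5+4 = 9
312 → 323 → 314 → 326: 7+8+3 = 18
312 → 320 → 314 → 326: 5+3+3 = 11
312 → 323 → 326: 7+10 = 17
The minimum is 9 m via 312 → 320 → 326.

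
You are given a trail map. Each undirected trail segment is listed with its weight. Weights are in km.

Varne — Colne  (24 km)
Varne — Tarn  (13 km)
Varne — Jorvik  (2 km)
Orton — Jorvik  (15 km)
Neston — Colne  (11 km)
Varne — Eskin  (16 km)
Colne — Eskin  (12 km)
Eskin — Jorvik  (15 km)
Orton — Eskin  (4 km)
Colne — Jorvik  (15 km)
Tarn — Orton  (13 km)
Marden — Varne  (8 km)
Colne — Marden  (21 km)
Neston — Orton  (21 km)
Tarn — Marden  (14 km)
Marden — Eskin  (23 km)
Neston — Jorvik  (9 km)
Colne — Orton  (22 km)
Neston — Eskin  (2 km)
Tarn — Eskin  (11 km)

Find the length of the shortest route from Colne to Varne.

17 km

Enumerating some paths:
Colne–Neston–Jorvik–Varne: 11+9+2 = 22
Colne–Varne: 24 = 24
Colne–Jorvik–Varne: 15+2 = 17
Colne–Eskin–Neston–Jorvik–Varne: 12+2+9+2 = 25
Cheapest is Colne–Jorvik–Varne at 17 km.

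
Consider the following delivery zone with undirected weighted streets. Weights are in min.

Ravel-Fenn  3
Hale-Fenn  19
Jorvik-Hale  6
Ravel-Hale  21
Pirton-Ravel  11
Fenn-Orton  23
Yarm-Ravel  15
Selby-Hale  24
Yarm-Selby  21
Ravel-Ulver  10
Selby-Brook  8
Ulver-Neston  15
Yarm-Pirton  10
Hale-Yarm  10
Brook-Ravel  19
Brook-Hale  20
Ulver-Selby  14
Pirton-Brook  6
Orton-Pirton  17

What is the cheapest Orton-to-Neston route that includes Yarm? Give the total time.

67 min

Shortest Orton→Yarm: Orton → Pirton → Yarm = 27
Best Yarm to Neston: Yarm → Ravel → Ulver → Neston costing 40
Total via Yarm: 27 + 40 = 67 min.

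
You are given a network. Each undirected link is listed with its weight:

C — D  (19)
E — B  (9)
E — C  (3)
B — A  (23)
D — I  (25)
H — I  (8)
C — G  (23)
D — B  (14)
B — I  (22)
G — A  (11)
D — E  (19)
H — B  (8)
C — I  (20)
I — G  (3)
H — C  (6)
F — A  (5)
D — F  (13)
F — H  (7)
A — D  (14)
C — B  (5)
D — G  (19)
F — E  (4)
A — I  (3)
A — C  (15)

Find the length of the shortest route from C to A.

Running Dijkstra from C:
C: 0
E: 3  (via C)
B: 5  (via C)
H: 6  (via C)
F: 7  (via E)
A: 12  (via F)
Shortest route: C → E → F → A = 12.

12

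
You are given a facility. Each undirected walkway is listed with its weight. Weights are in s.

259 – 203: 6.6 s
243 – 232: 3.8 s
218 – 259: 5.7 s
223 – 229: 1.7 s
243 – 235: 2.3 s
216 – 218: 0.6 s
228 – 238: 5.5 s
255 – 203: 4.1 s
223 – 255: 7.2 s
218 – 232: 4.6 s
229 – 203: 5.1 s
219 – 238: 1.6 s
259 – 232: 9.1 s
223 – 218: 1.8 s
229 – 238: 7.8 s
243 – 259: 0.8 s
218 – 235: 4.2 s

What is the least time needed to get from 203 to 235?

9.7 s

Shortest distances from 203:
203: 0
255: 4.1  (via 203)
229: 5.1  (via 203)
259: 6.6  (via 203)
223: 6.8  (via 229)
243: 7.4  (via 259)
218: 8.6  (via 223)
216: 9.2  (via 218)
235: 9.7  (via 243)
Shortest route: 203–259–243–235 = 9.7 s.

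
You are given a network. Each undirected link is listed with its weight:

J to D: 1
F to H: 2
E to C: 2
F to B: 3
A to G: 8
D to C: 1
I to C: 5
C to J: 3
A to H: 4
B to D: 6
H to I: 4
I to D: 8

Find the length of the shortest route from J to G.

Compare a few routes:
J - C - I - H - A - G: 3+5+4+4+8 = 24
J - D - C - I - H - A - G: 1+1+5+4+4+8 = 23
J - D - B - F - H - A - G: 1+6+3+2+4+8 = 24
Cheapest is J - D - C - I - H - A - G at 23.

23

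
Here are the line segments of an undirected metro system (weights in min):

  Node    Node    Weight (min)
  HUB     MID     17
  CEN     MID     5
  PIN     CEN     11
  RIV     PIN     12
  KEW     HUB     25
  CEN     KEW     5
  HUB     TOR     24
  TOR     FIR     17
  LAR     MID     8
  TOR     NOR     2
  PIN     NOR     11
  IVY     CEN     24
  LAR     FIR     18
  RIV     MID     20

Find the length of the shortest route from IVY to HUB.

46 min

Candidate routes:
IVY - CEN - PIN - NOR - TOR - HUB: 24+11+11+2+24 = 72
IVY - CEN - MID - HUB: 24+5+17 = 46
IVY - CEN - KEW - HUB: 24+5+25 = 54
IVY - CEN - PIN - RIV - MID - HUB: 24+11+12+20+17 = 84
The minimum is 46 min via IVY - CEN - MID - HUB.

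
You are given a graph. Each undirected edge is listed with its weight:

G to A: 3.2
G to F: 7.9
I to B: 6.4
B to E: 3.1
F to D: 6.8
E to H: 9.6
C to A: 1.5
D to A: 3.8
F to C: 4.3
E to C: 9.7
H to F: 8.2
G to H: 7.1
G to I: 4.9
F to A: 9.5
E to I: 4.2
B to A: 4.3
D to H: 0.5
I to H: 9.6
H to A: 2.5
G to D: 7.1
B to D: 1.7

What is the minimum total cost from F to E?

11.6

Enumerating some paths:
F - C - A - B - E: 4.3+1.5+4.3+3.1 = 13.2
F - D - B - E: 6.8+1.7+3.1 = 11.6
The minimum is 11.6 via F - D - B - E.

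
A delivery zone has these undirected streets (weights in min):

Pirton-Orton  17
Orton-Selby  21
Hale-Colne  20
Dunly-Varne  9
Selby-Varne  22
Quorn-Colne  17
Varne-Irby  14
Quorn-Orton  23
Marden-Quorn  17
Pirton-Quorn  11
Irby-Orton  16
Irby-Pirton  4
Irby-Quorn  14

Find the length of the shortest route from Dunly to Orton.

Running Dijkstra from Dunly:
Dunly: 0
Varne: 9  (via Dunly)
Irby: 23  (via Varne)
Pirton: 27  (via Irby)
Selby: 31  (via Varne)
Quorn: 37  (via Irby)
Orton: 39  (via Irby)
Shortest route: Dunly → Varne → Irby → Orton = 39 min.

39 min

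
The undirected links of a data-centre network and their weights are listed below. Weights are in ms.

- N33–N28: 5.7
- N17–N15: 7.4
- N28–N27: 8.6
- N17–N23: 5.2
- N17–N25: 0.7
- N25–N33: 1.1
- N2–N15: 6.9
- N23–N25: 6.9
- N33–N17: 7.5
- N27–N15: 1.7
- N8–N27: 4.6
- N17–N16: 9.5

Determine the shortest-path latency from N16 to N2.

23.8 ms

Shortest distances from N16:
N16: 0
N17: 9.5  (via N16)
N25: 10.2  (via N17)
N33: 11.3  (via N25)
N23: 14.7  (via N17)
N15: 16.9  (via N17)
N28: 17  (via N33)
N27: 18.6  (via N15)
N8: 23.2  (via N27)
N2: 23.8  (via N15)
Shortest route: N16 → N17 → N15 → N2 = 23.8 ms.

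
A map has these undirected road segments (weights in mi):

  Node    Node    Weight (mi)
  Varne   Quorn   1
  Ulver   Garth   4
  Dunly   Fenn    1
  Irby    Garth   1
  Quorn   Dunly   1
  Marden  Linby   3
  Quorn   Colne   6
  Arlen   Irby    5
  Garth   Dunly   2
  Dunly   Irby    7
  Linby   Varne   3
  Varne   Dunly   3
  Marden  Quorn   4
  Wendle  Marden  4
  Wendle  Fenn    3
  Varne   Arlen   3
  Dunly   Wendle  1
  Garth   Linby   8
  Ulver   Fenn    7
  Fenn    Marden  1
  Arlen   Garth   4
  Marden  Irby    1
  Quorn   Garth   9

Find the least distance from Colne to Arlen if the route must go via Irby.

Shortest Colne→Irby: Colne → Quorn → Dunly → Garth → Irby = 10
Best Irby to Arlen: Irby → Arlen costing 5
Total via Irby: 10 + 5 = 15 mi.

15 mi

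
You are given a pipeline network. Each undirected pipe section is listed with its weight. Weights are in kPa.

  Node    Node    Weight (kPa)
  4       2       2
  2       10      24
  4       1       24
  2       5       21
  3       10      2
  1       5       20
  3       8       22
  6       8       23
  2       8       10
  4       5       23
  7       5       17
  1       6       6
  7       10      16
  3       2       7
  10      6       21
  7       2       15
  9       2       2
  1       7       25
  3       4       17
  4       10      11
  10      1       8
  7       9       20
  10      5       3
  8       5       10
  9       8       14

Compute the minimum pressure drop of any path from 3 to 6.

16 kPa

Settle nodes by increasing distance from 3:
3: 0
10: 2  (via 3)
5: 5  (via 10)
2: 7  (via 3)
4: 9  (via 2)
9: 9  (via 2)
1: 10  (via 10)
8: 15  (via 5)
6: 16  (via 1)
Shortest route: 3 → 10 → 1 → 6 = 16 kPa.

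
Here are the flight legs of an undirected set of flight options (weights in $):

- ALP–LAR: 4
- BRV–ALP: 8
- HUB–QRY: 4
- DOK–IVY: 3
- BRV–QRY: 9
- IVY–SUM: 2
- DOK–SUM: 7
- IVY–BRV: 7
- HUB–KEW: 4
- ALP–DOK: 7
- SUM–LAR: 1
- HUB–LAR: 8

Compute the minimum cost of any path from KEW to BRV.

Enumerating some paths:
KEW–HUB–QRY–BRV: 4+4+9 = 17
KEW–HUB–LAR–ALP–BRV: 4+8+4+8 = 24
KEW–HUB–LAR–SUM–IVY–BRV: 4+8+1+2+7 = 22
Cheapest is KEW–HUB–QRY–BRV at $17.

$17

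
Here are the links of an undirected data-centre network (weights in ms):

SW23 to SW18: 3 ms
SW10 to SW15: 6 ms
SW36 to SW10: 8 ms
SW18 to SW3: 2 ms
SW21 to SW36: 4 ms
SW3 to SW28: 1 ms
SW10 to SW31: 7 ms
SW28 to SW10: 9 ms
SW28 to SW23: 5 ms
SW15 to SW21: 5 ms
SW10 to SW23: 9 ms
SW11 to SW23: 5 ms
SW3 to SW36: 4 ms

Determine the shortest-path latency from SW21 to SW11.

Settle nodes by increasing distance from SW21:
SW21: 0
SW36: 4  (via SW21)
SW15: 5  (via SW21)
SW3: 8  (via SW36)
SW28: 9  (via SW3)
SW18: 10  (via SW3)
SW10: 11  (via SW15)
SW23: 13  (via SW18)
SW11: 18  (via SW23)
Shortest route: SW21–SW36–SW3–SW18–SW23–SW11 = 18 ms.

18 ms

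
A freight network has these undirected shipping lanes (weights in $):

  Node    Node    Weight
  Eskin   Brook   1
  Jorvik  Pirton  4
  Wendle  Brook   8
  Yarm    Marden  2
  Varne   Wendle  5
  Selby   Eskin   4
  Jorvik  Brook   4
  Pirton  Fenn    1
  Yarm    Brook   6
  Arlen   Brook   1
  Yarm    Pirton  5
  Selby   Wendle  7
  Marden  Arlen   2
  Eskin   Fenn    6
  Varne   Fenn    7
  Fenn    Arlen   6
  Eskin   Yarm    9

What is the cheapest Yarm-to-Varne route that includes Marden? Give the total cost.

Shortest Yarm→Marden: Yarm–Marden = 2
Best Marden to Varne: Marden–Arlen–Fenn–Varne costing 15
Total via Marden: 2 + 15 = $17.

$17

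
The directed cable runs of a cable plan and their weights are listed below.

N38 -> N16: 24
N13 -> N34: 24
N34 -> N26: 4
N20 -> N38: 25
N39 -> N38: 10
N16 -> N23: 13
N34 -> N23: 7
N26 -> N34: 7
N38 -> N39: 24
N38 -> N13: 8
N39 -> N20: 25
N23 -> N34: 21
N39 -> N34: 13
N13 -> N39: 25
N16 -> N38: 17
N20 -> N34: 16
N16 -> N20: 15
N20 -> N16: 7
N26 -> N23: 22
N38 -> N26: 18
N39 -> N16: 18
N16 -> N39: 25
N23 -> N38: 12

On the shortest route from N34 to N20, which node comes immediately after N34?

N23

Compare a few routes:
N34–N23–N38–N13–N39–N20: 7+12+8+25+25 = 77
N34–N23–N38–N39–N20: 7+12+24+25 = 68
N34–N23–N38–N39–N16–N20: 7+12+24+18+15 = 76
N34–N23–N38–N16–N20: 7+12+24+15 = 58
Cheapest is N34–N23–N38–N16–N20 at 58.
So from N34 the first move is to N23.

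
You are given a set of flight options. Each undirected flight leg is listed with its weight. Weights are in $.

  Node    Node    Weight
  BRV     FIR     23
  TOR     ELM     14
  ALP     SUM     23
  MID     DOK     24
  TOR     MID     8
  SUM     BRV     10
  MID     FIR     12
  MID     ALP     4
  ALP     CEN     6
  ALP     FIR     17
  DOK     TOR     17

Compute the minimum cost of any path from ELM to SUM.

Settle nodes by increasing distance from ELM:
ELM: 0
TOR: 14  (via ELM)
MID: 22  (via TOR)
ALP: 26  (via MID)
DOK: 31  (via TOR)
CEN: 32  (via ALP)
FIR: 34  (via MID)
SUM: 49  (via ALP)
Shortest route: ELM → TOR → MID → ALP → SUM = $49.

$49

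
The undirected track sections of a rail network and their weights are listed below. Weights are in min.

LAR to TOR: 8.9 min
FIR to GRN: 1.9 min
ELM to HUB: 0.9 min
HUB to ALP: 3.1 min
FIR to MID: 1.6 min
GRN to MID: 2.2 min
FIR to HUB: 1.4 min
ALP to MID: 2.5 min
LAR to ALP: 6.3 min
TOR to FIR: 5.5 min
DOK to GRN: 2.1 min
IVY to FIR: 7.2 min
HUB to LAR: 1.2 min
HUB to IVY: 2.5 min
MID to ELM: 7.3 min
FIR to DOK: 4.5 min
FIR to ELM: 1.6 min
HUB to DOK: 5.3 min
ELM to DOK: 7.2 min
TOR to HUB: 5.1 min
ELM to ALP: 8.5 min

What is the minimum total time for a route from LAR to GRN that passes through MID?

6.4 min

Shortest LAR→MID: LAR → HUB → FIR → MID = 4.2
Best MID to GRN: MID → GRN costing 2.2
Total via MID: 4.2 + 2.2 = 6.4 min.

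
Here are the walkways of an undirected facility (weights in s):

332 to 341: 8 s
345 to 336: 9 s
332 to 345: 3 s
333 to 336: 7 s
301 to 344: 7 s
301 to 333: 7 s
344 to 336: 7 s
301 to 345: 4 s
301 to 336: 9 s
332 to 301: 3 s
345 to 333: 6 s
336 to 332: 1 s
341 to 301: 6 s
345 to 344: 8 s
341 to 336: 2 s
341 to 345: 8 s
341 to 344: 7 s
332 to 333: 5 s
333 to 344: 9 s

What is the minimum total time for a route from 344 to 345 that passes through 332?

11 s

Best 344 to 332: 344 → 336 → 332 costing 8
Best 332 to 345: 332 → 345 costing 3
Total via 332: 8 + 3 = 11 s.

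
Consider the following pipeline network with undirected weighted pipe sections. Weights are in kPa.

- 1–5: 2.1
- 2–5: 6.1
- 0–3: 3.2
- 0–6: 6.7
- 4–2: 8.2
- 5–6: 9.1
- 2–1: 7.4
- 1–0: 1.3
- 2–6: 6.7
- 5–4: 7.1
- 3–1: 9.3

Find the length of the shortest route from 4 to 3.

13.7 kPa

Compare a few routes:
4 → 5 → 1 → 3: 7.1+2.1+9.3 = 18.5
4 → 5 → 1 → 0 → 3: 7.1+2.1+1.3+3.2 = 13.7
The minimum is 13.7 kPa via 4 → 5 → 1 → 0 → 3.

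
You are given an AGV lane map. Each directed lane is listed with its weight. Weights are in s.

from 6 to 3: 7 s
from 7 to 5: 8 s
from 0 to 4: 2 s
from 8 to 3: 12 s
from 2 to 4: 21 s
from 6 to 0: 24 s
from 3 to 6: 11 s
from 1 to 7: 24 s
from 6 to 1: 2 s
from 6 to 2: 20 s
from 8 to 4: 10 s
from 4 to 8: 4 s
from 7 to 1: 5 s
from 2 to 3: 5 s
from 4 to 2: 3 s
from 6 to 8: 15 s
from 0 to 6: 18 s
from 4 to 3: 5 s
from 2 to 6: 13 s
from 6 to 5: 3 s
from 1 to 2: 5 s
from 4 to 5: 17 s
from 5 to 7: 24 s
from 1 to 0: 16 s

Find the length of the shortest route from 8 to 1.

Candidate routes:
8–4–2–3–6–1: 10+3+5+11+2 = 31
8–4–2–6–1: 10+3+13+2 = 28
8–4–3–6–1: 10+5+11+2 = 28
8–3–6–1: 12+11+2 = 25
Cheapest is 8–3–6–1 at 25 s.

25 s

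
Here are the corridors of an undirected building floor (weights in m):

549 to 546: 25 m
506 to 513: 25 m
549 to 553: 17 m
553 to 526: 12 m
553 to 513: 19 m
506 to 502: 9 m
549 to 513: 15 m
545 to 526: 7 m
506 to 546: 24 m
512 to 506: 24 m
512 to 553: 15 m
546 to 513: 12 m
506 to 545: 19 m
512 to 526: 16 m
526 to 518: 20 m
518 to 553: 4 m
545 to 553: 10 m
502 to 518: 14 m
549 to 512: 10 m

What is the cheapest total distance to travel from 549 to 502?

35 m

Shortest distances from 549:
549: 0
512: 10  (via 549)
513: 15  (via 549)
553: 17  (via 549)
518: 21  (via 553)
546: 25  (via 549)
526: 26  (via 512)
545: 27  (via 553)
506: 34  (via 512)
502: 35  (via 518)
Shortest route: 549 → 553 → 518 → 502 = 35 m.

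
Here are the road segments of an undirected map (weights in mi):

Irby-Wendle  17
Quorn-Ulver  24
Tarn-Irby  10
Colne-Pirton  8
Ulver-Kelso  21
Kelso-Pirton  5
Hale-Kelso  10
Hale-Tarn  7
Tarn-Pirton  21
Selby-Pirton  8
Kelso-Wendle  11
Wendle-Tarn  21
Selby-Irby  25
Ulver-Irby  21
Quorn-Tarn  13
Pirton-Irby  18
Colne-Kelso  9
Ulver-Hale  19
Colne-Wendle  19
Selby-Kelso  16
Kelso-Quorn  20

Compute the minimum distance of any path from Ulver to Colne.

Compare a few routes:
Ulver - Hale - Kelso - Pirton - Colne: 19+10+5+8 = 42
Ulver - Hale - Kelso - Colne: 19+10+9 = 38
Ulver - Kelso - Pirton - Colne: 21+5+8 = 34
Ulver - Kelso - Colne: 21+9 = 30
Cheapest is Ulver - Kelso - Colne at 30 mi.

30 mi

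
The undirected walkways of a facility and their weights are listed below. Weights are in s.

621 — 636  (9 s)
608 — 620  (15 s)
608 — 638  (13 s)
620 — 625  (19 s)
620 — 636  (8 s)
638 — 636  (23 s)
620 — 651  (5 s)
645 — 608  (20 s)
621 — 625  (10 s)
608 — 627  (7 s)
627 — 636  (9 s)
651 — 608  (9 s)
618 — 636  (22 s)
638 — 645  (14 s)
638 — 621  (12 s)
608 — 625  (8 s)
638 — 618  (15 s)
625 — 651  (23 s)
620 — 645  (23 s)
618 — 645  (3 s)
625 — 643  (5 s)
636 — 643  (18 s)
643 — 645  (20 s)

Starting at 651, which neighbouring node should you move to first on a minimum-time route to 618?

620

Candidate routes:
651 - 620 - 645 - 618: 5+23+3 = 31
651 - 608 - 645 - 618: 9+20+3 = 32
651 - 620 - 636 - 618: 5+8+22 = 35
The minimum is 31 s via 651 - 620 - 645 - 618.
So from 651 the first move is to 620.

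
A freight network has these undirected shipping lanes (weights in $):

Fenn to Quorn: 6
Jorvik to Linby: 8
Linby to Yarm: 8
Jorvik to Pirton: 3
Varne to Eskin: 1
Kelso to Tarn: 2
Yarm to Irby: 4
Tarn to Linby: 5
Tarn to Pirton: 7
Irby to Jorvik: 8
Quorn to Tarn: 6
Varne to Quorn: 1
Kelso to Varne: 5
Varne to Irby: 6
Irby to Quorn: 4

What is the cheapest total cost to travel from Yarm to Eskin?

$10

Shortest distances from Yarm:
Yarm: 0
Irby: 4  (via Yarm)
Linby: 8  (via Yarm)
Quorn: 8  (via Irby)
Varne: 9  (via Quorn)
Eskin: 10  (via Varne)
Shortest route: Yarm–Irby–Quorn–Varne–Eskin = $10.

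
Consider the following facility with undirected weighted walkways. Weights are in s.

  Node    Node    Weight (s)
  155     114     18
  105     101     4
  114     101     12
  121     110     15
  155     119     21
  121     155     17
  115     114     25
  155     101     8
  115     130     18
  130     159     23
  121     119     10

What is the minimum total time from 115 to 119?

Running Dijkstra from 115:
115: 0
130: 18  (via 115)
114: 25  (via 115)
101: 37  (via 114)
105: 41  (via 101)
159: 41  (via 130)
155: 43  (via 114)
121: 60  (via 155)
119: 64  (via 155)
Shortest route: 115 → 114 → 155 → 119 = 64 s.

64 s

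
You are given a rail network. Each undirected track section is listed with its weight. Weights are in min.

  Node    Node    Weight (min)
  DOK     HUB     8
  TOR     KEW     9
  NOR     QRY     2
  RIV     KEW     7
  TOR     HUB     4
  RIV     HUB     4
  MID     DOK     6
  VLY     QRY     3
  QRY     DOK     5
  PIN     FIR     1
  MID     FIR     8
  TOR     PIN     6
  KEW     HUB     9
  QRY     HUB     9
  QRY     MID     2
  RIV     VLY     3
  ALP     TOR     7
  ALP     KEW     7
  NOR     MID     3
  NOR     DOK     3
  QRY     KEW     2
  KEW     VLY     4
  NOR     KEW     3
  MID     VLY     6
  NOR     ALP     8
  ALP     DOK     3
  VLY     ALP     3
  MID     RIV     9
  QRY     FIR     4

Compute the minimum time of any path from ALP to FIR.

10 min

Running Dijkstra from ALP:
ALP: 0
VLY: 3  (via ALP)
DOK: 3  (via ALP)
RIV: 6  (via VLY)
NOR: 6  (via DOK)
QRY: 6  (via VLY)
KEW: 7  (via ALP)
TOR: 7  (via ALP)
MID: 8  (via QRY)
HUB: 10  (via RIV)
FIR: 10  (via QRY)
Shortest route: ALP–VLY–QRY–FIR = 10 min.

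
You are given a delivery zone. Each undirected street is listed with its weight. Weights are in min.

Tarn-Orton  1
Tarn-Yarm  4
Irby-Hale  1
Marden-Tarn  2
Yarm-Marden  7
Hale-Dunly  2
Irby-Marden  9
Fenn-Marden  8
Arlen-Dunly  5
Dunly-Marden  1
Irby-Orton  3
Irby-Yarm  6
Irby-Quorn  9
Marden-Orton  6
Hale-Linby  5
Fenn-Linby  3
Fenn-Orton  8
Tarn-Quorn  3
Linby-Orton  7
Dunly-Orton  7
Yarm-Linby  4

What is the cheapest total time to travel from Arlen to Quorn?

Running Dijkstra from Arlen:
Arlen: 0
Dunly: 5  (via Arlen)
Marden: 6  (via Dunly)
Hale: 7  (via Dunly)
Tarn: 8  (via Marden)
Irby: 8  (via Hale)
Orton: 9  (via Tarn)
Quorn: 11  (via Tarn)
Shortest route: Arlen–Dunly–Marden–Tarn–Quorn = 11 min.

11 min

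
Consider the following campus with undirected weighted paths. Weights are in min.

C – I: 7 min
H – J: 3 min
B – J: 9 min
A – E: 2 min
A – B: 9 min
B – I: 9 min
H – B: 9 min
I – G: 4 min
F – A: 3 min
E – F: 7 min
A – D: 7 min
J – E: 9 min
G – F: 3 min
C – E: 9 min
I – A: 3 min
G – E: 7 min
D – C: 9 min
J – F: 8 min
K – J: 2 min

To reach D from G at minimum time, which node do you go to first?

F

Compare a few routes:
G → F → A → D: 3+3+7 = 13
G → I → A → D: 4+3+7 = 14
The minimum is 13 min via G → F → A → D.
So from G the first move is to F.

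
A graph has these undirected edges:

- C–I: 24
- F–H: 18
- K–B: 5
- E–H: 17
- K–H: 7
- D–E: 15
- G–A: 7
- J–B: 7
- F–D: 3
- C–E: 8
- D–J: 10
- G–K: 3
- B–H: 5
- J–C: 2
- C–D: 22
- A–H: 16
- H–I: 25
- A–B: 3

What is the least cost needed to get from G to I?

35

Shortest distances from G:
G: 0
K: 3  (via G)
A: 7  (via G)
B: 8  (via K)
H: 10  (via K)
J: 15  (via B)
C: 17  (via J)
D: 25  (via J)
E: 25  (via C)
F: 28  (via H)
I: 35  (via H)
Shortest route: G → K → H → I = 35.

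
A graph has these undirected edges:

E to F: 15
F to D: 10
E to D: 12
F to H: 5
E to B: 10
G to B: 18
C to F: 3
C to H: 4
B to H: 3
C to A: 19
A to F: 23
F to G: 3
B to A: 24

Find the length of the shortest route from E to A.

Compare a few routes:
E–F–C–A: 15+3+19 = 37
E–B–H–C–A: 10+3+4+19 = 36
E–B–A: 10+24 = 34
Cheapest is E–B–A at 34.

34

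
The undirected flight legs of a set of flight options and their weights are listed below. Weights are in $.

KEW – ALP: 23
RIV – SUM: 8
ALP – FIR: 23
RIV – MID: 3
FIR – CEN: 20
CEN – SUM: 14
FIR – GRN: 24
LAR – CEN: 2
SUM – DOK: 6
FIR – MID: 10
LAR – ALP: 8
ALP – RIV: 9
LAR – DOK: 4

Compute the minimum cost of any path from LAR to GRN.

Settle nodes by increasing distance from LAR:
LAR: 0
CEN: 2  (via LAR)
DOK: 4  (via LAR)
ALP: 8  (via LAR)
SUM: 10  (via DOK)
RIV: 17  (via ALP)
MID: 20  (via RIV)
FIR: 22  (via CEN)
KEW: 31  (via ALP)
GRN: 46  (via FIR)
Shortest route: LAR–CEN–FIR–GRN = $46.

$46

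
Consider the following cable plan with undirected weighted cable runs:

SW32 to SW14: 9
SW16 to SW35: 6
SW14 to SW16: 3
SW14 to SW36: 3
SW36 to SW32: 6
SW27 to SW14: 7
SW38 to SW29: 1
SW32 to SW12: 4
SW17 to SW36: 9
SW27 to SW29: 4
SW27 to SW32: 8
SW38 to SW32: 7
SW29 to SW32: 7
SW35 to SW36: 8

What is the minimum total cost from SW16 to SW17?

Shortest distances from SW16:
SW16: 0
SW14: 3  (via SW16)
SW36: 6  (via SW14)
SW35: 6  (via SW16)
SW27: 10  (via SW14)
SW32: 12  (via SW14)
SW29: 14  (via SW27)
SW38: 15  (via SW29)
SW17: 15  (via SW36)
Shortest route: SW16–SW14–SW36–SW17 = 15.

15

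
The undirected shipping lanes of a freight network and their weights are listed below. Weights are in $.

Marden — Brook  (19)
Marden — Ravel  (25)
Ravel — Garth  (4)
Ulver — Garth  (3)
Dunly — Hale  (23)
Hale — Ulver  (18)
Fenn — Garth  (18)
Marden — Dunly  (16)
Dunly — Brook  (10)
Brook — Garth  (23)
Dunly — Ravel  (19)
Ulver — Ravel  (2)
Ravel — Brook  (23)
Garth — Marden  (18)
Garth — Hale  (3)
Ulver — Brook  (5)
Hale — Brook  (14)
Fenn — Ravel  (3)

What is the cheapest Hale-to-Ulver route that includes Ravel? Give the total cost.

$9

Shortest Hale→Ravel: Hale–Garth–Ravel = 7
Best Ravel to Ulver: Ravel–Ulver costing 2
Total via Ravel: 7 + 2 = $9.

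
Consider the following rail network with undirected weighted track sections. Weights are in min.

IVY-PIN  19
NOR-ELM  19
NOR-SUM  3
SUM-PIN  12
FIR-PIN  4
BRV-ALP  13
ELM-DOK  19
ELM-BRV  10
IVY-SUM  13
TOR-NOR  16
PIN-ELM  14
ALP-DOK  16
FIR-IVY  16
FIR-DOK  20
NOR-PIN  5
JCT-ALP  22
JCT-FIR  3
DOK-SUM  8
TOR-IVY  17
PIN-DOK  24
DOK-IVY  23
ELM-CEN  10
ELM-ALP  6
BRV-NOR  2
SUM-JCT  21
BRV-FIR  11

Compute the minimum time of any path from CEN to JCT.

Compare a few routes:
CEN–ELM–BRV–FIR–JCT: 10+10+11+3 = 34
CEN–ELM–PIN–FIR–JCT: 10+14+4+3 = 31
CEN–ELM–BRV–NOR–PIN–FIR–JCT: 10+10+2+5+4+3 = 34
CEN–ELM–ALP–JCT: 10+6+22 = 38
The minimum is 31 min via CEN–ELM–PIN–FIR–JCT.

31 min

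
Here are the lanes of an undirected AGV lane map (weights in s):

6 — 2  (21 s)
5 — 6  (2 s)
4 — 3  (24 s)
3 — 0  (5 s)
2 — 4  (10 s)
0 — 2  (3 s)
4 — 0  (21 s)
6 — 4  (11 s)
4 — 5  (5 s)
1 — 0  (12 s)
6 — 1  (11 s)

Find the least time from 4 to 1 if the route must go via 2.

25 s

Best 4 to 2: 4 → 2 costing 10
Shortest 2→1: 2 → 0 → 1 = 15
Total via 2: 10 + 15 = 25 s.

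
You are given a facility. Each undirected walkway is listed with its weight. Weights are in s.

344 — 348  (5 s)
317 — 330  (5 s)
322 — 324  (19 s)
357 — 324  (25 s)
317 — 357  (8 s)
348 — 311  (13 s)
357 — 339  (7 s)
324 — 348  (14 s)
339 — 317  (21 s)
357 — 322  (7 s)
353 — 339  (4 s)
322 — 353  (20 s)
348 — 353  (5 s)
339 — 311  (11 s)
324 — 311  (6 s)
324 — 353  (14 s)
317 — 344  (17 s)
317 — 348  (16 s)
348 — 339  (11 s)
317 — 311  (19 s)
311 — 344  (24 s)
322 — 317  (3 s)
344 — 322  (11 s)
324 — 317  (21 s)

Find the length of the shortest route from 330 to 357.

Compare a few routes:
330 - 317 - 357: 5+8 = 13
330 - 317 - 322 - 357: 5+3+7 = 15
Cheapest is 330 - 317 - 357 at 13 s.

13 s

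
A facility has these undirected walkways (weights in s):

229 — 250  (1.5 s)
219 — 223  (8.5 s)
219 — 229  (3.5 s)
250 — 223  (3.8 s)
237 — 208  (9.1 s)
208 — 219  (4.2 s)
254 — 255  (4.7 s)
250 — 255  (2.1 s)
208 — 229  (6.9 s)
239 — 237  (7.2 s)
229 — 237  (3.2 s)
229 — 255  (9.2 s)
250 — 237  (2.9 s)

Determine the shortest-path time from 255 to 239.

12.2 s

Running Dijkstra from 255:
255: 0
250: 2.1  (via 255)
229: 3.6  (via 250)
254: 4.7  (via 255)
237: 5  (via 250)
223: 5.9  (via 250)
219: 7.1  (via 229)
208: 10.5  (via 229)
239: 12.2  (via 237)
Shortest route: 255–250–237–239 = 12.2 s.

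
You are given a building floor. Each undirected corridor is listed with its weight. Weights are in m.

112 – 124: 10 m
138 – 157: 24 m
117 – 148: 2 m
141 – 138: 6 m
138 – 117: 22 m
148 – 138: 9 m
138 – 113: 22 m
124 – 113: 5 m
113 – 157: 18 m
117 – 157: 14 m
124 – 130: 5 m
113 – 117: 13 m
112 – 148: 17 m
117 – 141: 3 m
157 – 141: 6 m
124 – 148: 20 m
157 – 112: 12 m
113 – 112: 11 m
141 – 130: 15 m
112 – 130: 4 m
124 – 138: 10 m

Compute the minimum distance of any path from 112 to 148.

Compare a few routes:
112 - 157 - 141 - 117 - 148: 12+6+3+2 = 23
112 - 113 - 117 - 148: 11+13+2 = 26
112 - 130 - 141 - 117 - 148: 4+15+3+2 = 24
112 - 148: 17 = 17
The minimum is 17 m via 112 - 148.

17 m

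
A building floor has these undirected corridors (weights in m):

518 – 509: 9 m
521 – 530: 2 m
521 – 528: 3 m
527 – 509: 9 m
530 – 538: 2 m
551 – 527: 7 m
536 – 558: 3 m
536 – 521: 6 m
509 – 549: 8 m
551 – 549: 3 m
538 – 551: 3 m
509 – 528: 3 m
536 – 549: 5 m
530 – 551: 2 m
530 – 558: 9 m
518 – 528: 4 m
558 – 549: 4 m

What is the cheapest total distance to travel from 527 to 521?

11 m

Shortest distances from 527:
527: 0
551: 7  (via 527)
530: 9  (via 551)
509: 9  (via 527)
538: 10  (via 551)
549: 10  (via 551)
521: 11  (via 530)
Shortest route: 527–551–530–521 = 11 m.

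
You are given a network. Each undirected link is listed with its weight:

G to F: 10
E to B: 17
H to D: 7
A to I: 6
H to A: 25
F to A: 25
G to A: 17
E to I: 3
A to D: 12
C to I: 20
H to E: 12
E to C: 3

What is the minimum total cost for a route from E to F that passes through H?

56

Best E to H: E–H costing 12
Best H to F: H–D–A–F costing 44
Total via H: 12 + 44 = 56.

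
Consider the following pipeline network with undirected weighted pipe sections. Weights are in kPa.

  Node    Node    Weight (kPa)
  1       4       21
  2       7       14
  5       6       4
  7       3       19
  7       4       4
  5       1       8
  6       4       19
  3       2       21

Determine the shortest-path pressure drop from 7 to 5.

Shortest distances from 7:
7: 0
4: 4  (via 7)
2: 14  (via 7)
3: 19  (via 7)
6: 23  (via 4)
1: 25  (via 4)
5: 27  (via 6)
Shortest route: 7 → 4 → 6 → 5 = 27 kPa.

27 kPa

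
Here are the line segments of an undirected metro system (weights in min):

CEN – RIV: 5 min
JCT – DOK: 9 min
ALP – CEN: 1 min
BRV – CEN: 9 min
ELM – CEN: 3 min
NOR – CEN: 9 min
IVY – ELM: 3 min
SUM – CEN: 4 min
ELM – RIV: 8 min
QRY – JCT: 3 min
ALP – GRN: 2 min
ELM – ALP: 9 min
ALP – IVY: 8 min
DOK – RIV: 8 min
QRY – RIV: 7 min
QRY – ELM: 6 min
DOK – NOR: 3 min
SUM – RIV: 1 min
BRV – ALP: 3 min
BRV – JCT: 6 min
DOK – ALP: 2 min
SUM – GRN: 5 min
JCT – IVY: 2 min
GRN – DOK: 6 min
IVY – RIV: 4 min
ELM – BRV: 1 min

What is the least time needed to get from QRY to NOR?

15 min

Enumerating some paths:
QRY - JCT - IVY - ELM - CEN - ALP - DOK - NOR: 3+2+3+3+1+2+3 = 17
QRY - JCT - IVY - ELM - BRV - ALP - DOK - NOR: 3+2+3+1+3+2+3 = 17
QRY - JCT - BRV - ALP - DOK - NOR: 3+6+3+2+3 = 17
QRY - JCT - DOK - NOR: 3+9+3 = 15
Cheapest is QRY - JCT - DOK - NOR at 15 min.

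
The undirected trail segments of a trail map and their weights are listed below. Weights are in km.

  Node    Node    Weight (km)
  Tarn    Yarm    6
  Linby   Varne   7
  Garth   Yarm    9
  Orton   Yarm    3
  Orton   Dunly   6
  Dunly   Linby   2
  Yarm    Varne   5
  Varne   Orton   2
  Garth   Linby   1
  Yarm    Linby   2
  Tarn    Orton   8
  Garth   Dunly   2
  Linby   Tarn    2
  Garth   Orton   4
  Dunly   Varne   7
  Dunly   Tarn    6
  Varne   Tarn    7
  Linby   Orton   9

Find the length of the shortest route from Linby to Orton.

5 km

Compare a few routes:
Linby - Yarm - Varne - Orton: 2+5+2 = 9
Linby - Dunly - Orton: 2+6 = 8
Linby - Garth - Orton: 1+4 = 5
Linby - Dunly - Garth - Orton: 2+2+4 = 8
Cheapest is Linby - Garth - Orton at 5 km.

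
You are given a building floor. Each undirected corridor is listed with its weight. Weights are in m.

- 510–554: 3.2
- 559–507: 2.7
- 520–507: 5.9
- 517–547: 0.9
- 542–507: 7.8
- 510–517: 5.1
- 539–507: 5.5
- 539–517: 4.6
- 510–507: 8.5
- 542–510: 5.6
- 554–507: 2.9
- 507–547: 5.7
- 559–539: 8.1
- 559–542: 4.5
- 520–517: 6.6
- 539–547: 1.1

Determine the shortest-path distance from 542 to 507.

7.2 m

Running Dijkstra from 542:
542: 0
559: 4.5  (via 542)
510: 5.6  (via 542)
507: 7.2  (via 559)
Shortest route: 542 → 559 → 507 = 7.2 m.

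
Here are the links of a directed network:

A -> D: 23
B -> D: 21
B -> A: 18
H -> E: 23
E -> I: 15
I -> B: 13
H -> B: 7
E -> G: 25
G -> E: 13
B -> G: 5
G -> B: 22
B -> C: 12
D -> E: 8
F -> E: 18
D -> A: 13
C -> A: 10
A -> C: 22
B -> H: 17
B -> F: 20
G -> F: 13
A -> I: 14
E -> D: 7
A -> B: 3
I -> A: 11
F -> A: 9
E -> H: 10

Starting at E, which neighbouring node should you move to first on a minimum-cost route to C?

H

Candidate routes:
E → I → A → B → C: 15+11+3+12 = 41
E → H → B → C: 10+7+12 = 29
E → I → B → C: 15+13+12 = 40
E → D → A → B → C: 7+13+3+12 = 35
Cheapest is E → H → B → C at 29.
So from E the first move is to H.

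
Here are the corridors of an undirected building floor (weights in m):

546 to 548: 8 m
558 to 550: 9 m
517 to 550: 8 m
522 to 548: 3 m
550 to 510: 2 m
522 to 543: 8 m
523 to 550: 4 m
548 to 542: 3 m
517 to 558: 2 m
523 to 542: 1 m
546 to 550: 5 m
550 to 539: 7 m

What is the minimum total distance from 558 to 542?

14 m

Running Dijkstra from 558:
558: 0
517: 2  (via 558)
550: 9  (via 558)
510: 11  (via 550)
523: 13  (via 550)
546: 14  (via 550)
542: 14  (via 523)
Shortest route: 558–550–523–542 = 14 m.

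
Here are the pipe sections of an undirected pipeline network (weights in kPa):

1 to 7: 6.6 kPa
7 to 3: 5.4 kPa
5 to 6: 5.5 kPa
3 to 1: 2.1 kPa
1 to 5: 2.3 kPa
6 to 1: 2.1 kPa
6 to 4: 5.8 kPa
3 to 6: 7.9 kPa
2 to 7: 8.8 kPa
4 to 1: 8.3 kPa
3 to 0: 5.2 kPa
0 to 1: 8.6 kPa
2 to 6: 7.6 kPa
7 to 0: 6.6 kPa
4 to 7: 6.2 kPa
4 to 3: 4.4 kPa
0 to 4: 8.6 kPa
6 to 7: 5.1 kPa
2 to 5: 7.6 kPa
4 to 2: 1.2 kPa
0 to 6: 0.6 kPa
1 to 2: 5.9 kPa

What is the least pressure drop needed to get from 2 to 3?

5.6 kPa

Candidate routes:
2–4–3: 1.2+4.4 = 5.6
2–1–3: 5.9+2.1 = 8
2–4–1–3: 1.2+8.3+2.1 = 11.6
2–4–6–1–3: 1.2+5.8+2.1+2.1 = 11.2
The minimum is 5.6 kPa via 2–4–3.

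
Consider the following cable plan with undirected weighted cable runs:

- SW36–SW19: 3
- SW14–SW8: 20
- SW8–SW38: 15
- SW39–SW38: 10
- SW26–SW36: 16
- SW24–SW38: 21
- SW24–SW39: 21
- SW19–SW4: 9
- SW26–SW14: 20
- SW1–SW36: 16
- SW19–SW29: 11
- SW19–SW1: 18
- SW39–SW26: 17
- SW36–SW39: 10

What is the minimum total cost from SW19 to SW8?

38

Candidate routes:
SW19 → SW36 → SW26 → SW39 → SW38 → SW8: 3+16+17+10+15 = 61
SW19 → SW36 → SW26 → SW14 → SW8: 3+16+20+20 = 59
SW19 → SW1 → SW36 → SW39 → SW38 → SW8: 18+16+10+10+15 = 69
SW19 → SW36 → SW39 → SW38 → SW8: 3+10+10+15 = 38
Cheapest is SW19 → SW36 → SW39 → SW38 → SW8 at 38.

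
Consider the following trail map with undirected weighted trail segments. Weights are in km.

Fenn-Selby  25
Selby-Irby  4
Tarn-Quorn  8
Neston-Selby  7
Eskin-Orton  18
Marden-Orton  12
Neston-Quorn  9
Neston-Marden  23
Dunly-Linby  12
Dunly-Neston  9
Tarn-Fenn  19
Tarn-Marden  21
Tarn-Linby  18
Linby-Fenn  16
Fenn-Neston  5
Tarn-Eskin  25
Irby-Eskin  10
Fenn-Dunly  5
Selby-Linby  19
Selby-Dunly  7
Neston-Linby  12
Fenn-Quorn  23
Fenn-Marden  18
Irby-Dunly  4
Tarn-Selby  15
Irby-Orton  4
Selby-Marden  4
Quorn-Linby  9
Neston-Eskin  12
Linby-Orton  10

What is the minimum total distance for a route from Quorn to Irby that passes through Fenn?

Shortest Quorn→Fenn: Quorn → Neston → Fenn = 14
Shortest Fenn→Irby: Fenn → Dunly → Irby = 9
Total via Fenn: 14 + 9 = 23 km.

23 km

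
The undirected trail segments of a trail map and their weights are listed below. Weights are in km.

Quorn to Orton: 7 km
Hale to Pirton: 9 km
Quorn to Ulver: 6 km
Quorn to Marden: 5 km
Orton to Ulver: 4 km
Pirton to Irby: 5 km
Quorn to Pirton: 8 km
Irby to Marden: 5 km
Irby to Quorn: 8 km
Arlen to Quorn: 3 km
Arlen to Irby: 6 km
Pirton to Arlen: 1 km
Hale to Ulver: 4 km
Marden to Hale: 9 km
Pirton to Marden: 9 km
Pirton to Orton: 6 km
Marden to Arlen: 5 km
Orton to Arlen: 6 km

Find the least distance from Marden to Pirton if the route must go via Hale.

18 km

Best Marden to Hale: Marden → Hale costing 9
Best Hale to Pirton: Hale → Pirton costing 9
Total via Hale: 9 + 9 = 18 km.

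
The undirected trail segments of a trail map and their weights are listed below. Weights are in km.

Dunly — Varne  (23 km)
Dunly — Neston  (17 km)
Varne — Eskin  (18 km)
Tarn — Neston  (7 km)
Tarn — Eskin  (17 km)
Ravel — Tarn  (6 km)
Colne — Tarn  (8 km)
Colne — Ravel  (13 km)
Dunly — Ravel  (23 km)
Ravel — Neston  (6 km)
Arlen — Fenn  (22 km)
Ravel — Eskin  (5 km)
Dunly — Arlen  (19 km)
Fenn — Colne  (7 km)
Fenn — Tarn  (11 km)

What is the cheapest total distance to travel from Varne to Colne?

Enumerating some paths:
Varne - Eskin - Ravel - Neston - Tarn - Colne: 18+5+6+7+8 = 44
Varne - Eskin - Tarn - Colne: 18+17+8 = 43
Varne - Eskin - Ravel - Colne: 18+5+13 = 36
Varne - Eskin - Ravel - Tarn - Colne: 18+5+6+8 = 37
Cheapest is Varne - Eskin - Ravel - Colne at 36 km.

36 km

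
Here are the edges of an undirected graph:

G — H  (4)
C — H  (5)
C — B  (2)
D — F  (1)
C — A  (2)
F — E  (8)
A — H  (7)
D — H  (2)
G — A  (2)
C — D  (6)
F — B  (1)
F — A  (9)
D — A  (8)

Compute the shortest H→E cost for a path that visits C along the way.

Shortest H→C: H–C = 5
Best C to E: C–B–F–E costing 11
Total via C: 5 + 11 = 16.

16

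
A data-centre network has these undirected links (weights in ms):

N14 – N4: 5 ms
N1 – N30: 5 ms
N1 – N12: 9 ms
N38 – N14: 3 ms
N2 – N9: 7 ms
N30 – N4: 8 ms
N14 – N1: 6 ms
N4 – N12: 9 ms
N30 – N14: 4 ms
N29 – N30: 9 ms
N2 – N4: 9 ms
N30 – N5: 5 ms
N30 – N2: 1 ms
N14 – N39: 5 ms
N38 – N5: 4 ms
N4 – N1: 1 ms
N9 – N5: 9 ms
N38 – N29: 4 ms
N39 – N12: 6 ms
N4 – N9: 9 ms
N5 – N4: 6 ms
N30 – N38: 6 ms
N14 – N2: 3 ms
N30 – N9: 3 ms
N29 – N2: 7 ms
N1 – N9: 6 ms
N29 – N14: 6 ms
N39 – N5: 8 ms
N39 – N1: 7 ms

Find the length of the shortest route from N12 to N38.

Settle nodes by increasing distance from N12:
N12: 0
N39: 6  (via N12)
N4: 9  (via N12)
N1: 9  (via N12)
N14: 11  (via N39)
N5: 14  (via N39)
N2: 14  (via N14)
N38: 14  (via N14)
Shortest route: N12 → N39 → N14 → N38 = 14 ms.

14 ms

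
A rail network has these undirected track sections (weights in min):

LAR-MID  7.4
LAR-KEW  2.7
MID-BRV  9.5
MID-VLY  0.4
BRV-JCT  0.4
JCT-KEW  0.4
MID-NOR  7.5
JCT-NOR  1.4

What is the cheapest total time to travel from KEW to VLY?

9.7 min

Running Dijkstra from KEW:
KEW: 0
JCT: 0.4  (via KEW)
BRV: 0.8  (via JCT)
NOR: 1.8  (via JCT)
LAR: 2.7  (via KEW)
MID: 9.3  (via NOR)
VLY: 9.7  (via MID)
Shortest route: KEW → JCT → NOR → MID → VLY = 9.7 min.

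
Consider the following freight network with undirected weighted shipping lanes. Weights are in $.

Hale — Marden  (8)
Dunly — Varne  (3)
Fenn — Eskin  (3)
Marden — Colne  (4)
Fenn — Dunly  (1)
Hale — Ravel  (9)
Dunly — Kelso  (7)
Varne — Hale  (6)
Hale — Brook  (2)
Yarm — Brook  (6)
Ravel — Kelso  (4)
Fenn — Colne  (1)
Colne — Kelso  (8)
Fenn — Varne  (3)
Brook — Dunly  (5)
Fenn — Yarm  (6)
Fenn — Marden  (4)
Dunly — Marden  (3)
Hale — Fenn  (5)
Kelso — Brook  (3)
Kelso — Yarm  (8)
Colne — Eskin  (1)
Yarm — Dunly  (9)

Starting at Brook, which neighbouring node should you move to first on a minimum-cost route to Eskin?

Dunly

Enumerating some paths:
Brook → Dunly → Fenn → Colne → Eskin: 5+1+1+1 = 8
Brook → Hale → Fenn → Colne → Eskin: 2+5+1+1 = 9
Brook → Dunly → Fenn → Eskin: 5+1+3 = 9
The minimum is $8 via Brook → Dunly → Fenn → Colne → Eskin.
So from Brook the first move is to Dunly.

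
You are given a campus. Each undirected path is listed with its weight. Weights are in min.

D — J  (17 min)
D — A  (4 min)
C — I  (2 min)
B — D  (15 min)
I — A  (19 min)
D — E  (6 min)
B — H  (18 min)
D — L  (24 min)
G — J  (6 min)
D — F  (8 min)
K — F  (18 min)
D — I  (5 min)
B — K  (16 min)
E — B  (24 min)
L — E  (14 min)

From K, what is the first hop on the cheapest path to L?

F

Compare a few routes:
K–B–E–L: 16+24+14 = 54
K–B–D–E–L: 16+15+6+14 = 51
K–F–D–L: 18+8+24 = 50
K–F–D–E–L: 18+8+6+14 = 46
Cheapest is K–F–D–E–L at 46 min.
So from K the first move is to F.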